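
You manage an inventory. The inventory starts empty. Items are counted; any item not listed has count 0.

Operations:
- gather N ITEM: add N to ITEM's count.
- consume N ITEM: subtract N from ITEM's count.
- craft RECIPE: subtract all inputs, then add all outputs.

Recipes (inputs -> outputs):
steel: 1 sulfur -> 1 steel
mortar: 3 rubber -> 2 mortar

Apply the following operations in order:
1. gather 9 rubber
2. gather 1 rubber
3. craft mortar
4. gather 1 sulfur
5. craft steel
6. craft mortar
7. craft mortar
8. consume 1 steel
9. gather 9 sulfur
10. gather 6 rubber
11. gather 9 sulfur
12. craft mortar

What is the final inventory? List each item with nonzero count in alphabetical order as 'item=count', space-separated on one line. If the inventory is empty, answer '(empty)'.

After 1 (gather 9 rubber): rubber=9
After 2 (gather 1 rubber): rubber=10
After 3 (craft mortar): mortar=2 rubber=7
After 4 (gather 1 sulfur): mortar=2 rubber=7 sulfur=1
After 5 (craft steel): mortar=2 rubber=7 steel=1
After 6 (craft mortar): mortar=4 rubber=4 steel=1
After 7 (craft mortar): mortar=6 rubber=1 steel=1
After 8 (consume 1 steel): mortar=6 rubber=1
After 9 (gather 9 sulfur): mortar=6 rubber=1 sulfur=9
After 10 (gather 6 rubber): mortar=6 rubber=7 sulfur=9
After 11 (gather 9 sulfur): mortar=6 rubber=7 sulfur=18
After 12 (craft mortar): mortar=8 rubber=4 sulfur=18

Answer: mortar=8 rubber=4 sulfur=18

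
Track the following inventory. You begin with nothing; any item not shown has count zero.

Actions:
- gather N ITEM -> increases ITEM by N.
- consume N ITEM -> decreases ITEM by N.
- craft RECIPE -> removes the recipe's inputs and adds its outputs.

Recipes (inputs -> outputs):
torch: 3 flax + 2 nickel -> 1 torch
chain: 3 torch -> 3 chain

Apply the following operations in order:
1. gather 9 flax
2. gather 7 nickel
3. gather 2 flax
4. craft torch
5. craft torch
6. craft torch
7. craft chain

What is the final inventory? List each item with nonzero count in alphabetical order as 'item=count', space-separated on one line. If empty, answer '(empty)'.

Answer: chain=3 flax=2 nickel=1

Derivation:
After 1 (gather 9 flax): flax=9
After 2 (gather 7 nickel): flax=9 nickel=7
After 3 (gather 2 flax): flax=11 nickel=7
After 4 (craft torch): flax=8 nickel=5 torch=1
After 5 (craft torch): flax=5 nickel=3 torch=2
After 6 (craft torch): flax=2 nickel=1 torch=3
After 7 (craft chain): chain=3 flax=2 nickel=1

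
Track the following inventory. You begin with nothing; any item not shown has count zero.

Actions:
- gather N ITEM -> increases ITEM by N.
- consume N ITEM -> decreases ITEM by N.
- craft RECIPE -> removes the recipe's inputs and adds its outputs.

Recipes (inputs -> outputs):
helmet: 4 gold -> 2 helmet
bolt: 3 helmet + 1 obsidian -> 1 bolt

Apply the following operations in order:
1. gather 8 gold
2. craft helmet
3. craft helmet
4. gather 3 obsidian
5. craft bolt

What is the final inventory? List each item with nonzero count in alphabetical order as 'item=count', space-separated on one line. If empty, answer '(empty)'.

Answer: bolt=1 helmet=1 obsidian=2

Derivation:
After 1 (gather 8 gold): gold=8
After 2 (craft helmet): gold=4 helmet=2
After 3 (craft helmet): helmet=4
After 4 (gather 3 obsidian): helmet=4 obsidian=3
After 5 (craft bolt): bolt=1 helmet=1 obsidian=2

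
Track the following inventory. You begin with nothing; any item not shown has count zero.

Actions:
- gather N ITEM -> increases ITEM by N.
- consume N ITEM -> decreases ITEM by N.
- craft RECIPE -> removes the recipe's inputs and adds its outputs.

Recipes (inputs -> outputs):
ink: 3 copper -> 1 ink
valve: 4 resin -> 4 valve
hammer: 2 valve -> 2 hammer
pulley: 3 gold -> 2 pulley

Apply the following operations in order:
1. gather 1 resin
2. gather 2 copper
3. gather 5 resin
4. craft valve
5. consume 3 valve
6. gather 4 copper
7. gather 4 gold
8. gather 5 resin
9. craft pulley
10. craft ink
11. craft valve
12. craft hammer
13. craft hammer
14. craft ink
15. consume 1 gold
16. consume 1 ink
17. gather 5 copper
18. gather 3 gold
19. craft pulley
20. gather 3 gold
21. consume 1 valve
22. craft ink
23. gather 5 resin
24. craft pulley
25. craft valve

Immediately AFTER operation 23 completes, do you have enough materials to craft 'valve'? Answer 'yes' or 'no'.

Answer: yes

Derivation:
After 1 (gather 1 resin): resin=1
After 2 (gather 2 copper): copper=2 resin=1
After 3 (gather 5 resin): copper=2 resin=6
After 4 (craft valve): copper=2 resin=2 valve=4
After 5 (consume 3 valve): copper=2 resin=2 valve=1
After 6 (gather 4 copper): copper=6 resin=2 valve=1
After 7 (gather 4 gold): copper=6 gold=4 resin=2 valve=1
After 8 (gather 5 resin): copper=6 gold=4 resin=7 valve=1
After 9 (craft pulley): copper=6 gold=1 pulley=2 resin=7 valve=1
After 10 (craft ink): copper=3 gold=1 ink=1 pulley=2 resin=7 valve=1
After 11 (craft valve): copper=3 gold=1 ink=1 pulley=2 resin=3 valve=5
After 12 (craft hammer): copper=3 gold=1 hammer=2 ink=1 pulley=2 resin=3 valve=3
After 13 (craft hammer): copper=3 gold=1 hammer=4 ink=1 pulley=2 resin=3 valve=1
After 14 (craft ink): gold=1 hammer=4 ink=2 pulley=2 resin=3 valve=1
After 15 (consume 1 gold): hammer=4 ink=2 pulley=2 resin=3 valve=1
After 16 (consume 1 ink): hammer=4 ink=1 pulley=2 resin=3 valve=1
After 17 (gather 5 copper): copper=5 hammer=4 ink=1 pulley=2 resin=3 valve=1
After 18 (gather 3 gold): copper=5 gold=3 hammer=4 ink=1 pulley=2 resin=3 valve=1
After 19 (craft pulley): copper=5 hammer=4 ink=1 pulley=4 resin=3 valve=1
After 20 (gather 3 gold): copper=5 gold=3 hammer=4 ink=1 pulley=4 resin=3 valve=1
After 21 (consume 1 valve): copper=5 gold=3 hammer=4 ink=1 pulley=4 resin=3
After 22 (craft ink): copper=2 gold=3 hammer=4 ink=2 pulley=4 resin=3
After 23 (gather 5 resin): copper=2 gold=3 hammer=4 ink=2 pulley=4 resin=8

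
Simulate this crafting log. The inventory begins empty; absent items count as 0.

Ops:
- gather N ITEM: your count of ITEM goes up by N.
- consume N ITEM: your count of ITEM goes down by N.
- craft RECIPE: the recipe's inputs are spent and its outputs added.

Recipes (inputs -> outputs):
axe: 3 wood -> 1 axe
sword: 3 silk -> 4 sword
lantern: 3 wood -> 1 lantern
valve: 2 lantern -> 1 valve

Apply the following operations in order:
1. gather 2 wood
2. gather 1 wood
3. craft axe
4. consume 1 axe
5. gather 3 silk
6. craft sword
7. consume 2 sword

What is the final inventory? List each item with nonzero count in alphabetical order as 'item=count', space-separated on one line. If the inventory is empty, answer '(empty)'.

After 1 (gather 2 wood): wood=2
After 2 (gather 1 wood): wood=3
After 3 (craft axe): axe=1
After 4 (consume 1 axe): (empty)
After 5 (gather 3 silk): silk=3
After 6 (craft sword): sword=4
After 7 (consume 2 sword): sword=2

Answer: sword=2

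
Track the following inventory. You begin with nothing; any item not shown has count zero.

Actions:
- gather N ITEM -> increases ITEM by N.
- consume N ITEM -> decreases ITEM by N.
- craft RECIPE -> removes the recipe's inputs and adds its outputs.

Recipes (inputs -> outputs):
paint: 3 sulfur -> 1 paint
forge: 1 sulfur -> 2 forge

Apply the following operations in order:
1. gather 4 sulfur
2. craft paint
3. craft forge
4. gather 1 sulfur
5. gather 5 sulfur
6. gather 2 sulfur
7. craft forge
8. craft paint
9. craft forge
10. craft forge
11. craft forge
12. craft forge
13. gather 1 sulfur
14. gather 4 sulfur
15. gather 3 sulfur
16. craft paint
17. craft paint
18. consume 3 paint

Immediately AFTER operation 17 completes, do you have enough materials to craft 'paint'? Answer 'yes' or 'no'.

After 1 (gather 4 sulfur): sulfur=4
After 2 (craft paint): paint=1 sulfur=1
After 3 (craft forge): forge=2 paint=1
After 4 (gather 1 sulfur): forge=2 paint=1 sulfur=1
After 5 (gather 5 sulfur): forge=2 paint=1 sulfur=6
After 6 (gather 2 sulfur): forge=2 paint=1 sulfur=8
After 7 (craft forge): forge=4 paint=1 sulfur=7
After 8 (craft paint): forge=4 paint=2 sulfur=4
After 9 (craft forge): forge=6 paint=2 sulfur=3
After 10 (craft forge): forge=8 paint=2 sulfur=2
After 11 (craft forge): forge=10 paint=2 sulfur=1
After 12 (craft forge): forge=12 paint=2
After 13 (gather 1 sulfur): forge=12 paint=2 sulfur=1
After 14 (gather 4 sulfur): forge=12 paint=2 sulfur=5
After 15 (gather 3 sulfur): forge=12 paint=2 sulfur=8
After 16 (craft paint): forge=12 paint=3 sulfur=5
After 17 (craft paint): forge=12 paint=4 sulfur=2

Answer: no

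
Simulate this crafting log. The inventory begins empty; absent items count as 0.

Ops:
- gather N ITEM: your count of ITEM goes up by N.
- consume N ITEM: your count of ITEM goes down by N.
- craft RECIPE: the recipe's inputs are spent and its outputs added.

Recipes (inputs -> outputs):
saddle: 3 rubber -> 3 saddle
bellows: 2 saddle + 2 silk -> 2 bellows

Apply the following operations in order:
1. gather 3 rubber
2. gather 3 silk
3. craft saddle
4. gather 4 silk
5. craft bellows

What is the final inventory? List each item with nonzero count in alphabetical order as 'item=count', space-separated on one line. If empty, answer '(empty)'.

Answer: bellows=2 saddle=1 silk=5

Derivation:
After 1 (gather 3 rubber): rubber=3
After 2 (gather 3 silk): rubber=3 silk=3
After 3 (craft saddle): saddle=3 silk=3
After 4 (gather 4 silk): saddle=3 silk=7
After 5 (craft bellows): bellows=2 saddle=1 silk=5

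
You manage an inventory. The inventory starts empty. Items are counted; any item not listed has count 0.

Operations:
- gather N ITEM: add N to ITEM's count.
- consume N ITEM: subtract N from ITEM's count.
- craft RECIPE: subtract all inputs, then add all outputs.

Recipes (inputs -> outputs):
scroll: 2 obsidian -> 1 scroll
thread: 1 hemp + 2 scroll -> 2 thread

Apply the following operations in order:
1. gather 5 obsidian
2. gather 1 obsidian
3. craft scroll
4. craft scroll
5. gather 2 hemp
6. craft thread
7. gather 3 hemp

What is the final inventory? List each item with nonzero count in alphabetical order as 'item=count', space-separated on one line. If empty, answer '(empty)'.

Answer: hemp=4 obsidian=2 thread=2

Derivation:
After 1 (gather 5 obsidian): obsidian=5
After 2 (gather 1 obsidian): obsidian=6
After 3 (craft scroll): obsidian=4 scroll=1
After 4 (craft scroll): obsidian=2 scroll=2
After 5 (gather 2 hemp): hemp=2 obsidian=2 scroll=2
After 6 (craft thread): hemp=1 obsidian=2 thread=2
After 7 (gather 3 hemp): hemp=4 obsidian=2 thread=2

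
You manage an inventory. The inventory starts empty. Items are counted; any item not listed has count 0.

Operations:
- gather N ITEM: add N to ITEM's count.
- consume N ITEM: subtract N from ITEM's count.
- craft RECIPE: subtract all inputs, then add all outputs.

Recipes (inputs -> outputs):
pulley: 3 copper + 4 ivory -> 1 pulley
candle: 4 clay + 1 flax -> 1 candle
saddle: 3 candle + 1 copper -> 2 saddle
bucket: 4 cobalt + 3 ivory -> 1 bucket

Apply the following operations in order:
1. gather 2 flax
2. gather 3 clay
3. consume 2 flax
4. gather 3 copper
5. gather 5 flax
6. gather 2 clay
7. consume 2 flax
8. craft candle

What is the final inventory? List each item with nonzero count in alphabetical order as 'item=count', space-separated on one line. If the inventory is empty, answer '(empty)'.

Answer: candle=1 clay=1 copper=3 flax=2

Derivation:
After 1 (gather 2 flax): flax=2
After 2 (gather 3 clay): clay=3 flax=2
After 3 (consume 2 flax): clay=3
After 4 (gather 3 copper): clay=3 copper=3
After 5 (gather 5 flax): clay=3 copper=3 flax=5
After 6 (gather 2 clay): clay=5 copper=3 flax=5
After 7 (consume 2 flax): clay=5 copper=3 flax=3
After 8 (craft candle): candle=1 clay=1 copper=3 flax=2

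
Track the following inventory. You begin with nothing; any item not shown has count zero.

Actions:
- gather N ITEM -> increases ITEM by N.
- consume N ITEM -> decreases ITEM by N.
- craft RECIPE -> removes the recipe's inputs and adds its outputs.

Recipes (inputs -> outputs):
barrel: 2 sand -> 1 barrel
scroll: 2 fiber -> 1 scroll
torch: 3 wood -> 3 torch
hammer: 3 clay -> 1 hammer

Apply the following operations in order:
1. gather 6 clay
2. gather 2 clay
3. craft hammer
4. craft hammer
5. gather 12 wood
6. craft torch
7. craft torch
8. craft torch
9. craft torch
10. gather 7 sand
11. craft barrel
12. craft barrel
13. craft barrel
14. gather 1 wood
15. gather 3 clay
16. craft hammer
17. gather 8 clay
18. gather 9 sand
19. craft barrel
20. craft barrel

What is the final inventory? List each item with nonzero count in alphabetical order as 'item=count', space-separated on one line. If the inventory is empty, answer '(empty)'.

After 1 (gather 6 clay): clay=6
After 2 (gather 2 clay): clay=8
After 3 (craft hammer): clay=5 hammer=1
After 4 (craft hammer): clay=2 hammer=2
After 5 (gather 12 wood): clay=2 hammer=2 wood=12
After 6 (craft torch): clay=2 hammer=2 torch=3 wood=9
After 7 (craft torch): clay=2 hammer=2 torch=6 wood=6
After 8 (craft torch): clay=2 hammer=2 torch=9 wood=3
After 9 (craft torch): clay=2 hammer=2 torch=12
After 10 (gather 7 sand): clay=2 hammer=2 sand=7 torch=12
After 11 (craft barrel): barrel=1 clay=2 hammer=2 sand=5 torch=12
After 12 (craft barrel): barrel=2 clay=2 hammer=2 sand=3 torch=12
After 13 (craft barrel): barrel=3 clay=2 hammer=2 sand=1 torch=12
After 14 (gather 1 wood): barrel=3 clay=2 hammer=2 sand=1 torch=12 wood=1
After 15 (gather 3 clay): barrel=3 clay=5 hammer=2 sand=1 torch=12 wood=1
After 16 (craft hammer): barrel=3 clay=2 hammer=3 sand=1 torch=12 wood=1
After 17 (gather 8 clay): barrel=3 clay=10 hammer=3 sand=1 torch=12 wood=1
After 18 (gather 9 sand): barrel=3 clay=10 hammer=3 sand=10 torch=12 wood=1
After 19 (craft barrel): barrel=4 clay=10 hammer=3 sand=8 torch=12 wood=1
After 20 (craft barrel): barrel=5 clay=10 hammer=3 sand=6 torch=12 wood=1

Answer: barrel=5 clay=10 hammer=3 sand=6 torch=12 wood=1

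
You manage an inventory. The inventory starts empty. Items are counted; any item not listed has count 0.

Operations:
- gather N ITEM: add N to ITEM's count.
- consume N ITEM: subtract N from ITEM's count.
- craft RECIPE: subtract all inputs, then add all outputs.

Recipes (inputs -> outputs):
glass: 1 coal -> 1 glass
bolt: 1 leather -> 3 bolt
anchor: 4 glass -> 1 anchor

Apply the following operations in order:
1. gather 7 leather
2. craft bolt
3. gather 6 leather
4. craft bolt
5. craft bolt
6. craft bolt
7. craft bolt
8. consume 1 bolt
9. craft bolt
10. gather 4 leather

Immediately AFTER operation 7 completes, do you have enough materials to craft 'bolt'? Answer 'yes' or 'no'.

After 1 (gather 7 leather): leather=7
After 2 (craft bolt): bolt=3 leather=6
After 3 (gather 6 leather): bolt=3 leather=12
After 4 (craft bolt): bolt=6 leather=11
After 5 (craft bolt): bolt=9 leather=10
After 6 (craft bolt): bolt=12 leather=9
After 7 (craft bolt): bolt=15 leather=8

Answer: yes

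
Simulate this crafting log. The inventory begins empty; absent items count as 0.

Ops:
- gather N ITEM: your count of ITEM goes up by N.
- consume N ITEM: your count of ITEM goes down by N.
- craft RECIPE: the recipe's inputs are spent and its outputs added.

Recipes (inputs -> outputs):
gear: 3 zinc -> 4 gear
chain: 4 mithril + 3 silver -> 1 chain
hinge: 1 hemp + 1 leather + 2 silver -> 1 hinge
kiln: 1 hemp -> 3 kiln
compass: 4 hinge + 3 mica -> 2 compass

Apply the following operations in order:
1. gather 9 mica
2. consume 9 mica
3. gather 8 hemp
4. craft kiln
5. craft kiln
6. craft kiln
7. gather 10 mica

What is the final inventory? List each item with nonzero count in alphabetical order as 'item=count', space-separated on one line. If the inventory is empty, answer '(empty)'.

After 1 (gather 9 mica): mica=9
After 2 (consume 9 mica): (empty)
After 3 (gather 8 hemp): hemp=8
After 4 (craft kiln): hemp=7 kiln=3
After 5 (craft kiln): hemp=6 kiln=6
After 6 (craft kiln): hemp=5 kiln=9
After 7 (gather 10 mica): hemp=5 kiln=9 mica=10

Answer: hemp=5 kiln=9 mica=10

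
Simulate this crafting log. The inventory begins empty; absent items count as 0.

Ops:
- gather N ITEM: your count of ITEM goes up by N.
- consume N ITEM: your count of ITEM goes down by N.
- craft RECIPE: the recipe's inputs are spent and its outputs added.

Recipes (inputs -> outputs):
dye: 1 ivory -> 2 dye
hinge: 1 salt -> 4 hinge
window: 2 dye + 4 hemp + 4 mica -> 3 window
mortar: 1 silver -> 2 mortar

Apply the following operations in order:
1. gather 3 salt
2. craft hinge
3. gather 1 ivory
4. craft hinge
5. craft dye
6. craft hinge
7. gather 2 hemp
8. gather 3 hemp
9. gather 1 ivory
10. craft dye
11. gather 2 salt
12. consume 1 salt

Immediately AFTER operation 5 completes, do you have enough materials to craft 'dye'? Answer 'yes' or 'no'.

Answer: no

Derivation:
After 1 (gather 3 salt): salt=3
After 2 (craft hinge): hinge=4 salt=2
After 3 (gather 1 ivory): hinge=4 ivory=1 salt=2
After 4 (craft hinge): hinge=8 ivory=1 salt=1
After 5 (craft dye): dye=2 hinge=8 salt=1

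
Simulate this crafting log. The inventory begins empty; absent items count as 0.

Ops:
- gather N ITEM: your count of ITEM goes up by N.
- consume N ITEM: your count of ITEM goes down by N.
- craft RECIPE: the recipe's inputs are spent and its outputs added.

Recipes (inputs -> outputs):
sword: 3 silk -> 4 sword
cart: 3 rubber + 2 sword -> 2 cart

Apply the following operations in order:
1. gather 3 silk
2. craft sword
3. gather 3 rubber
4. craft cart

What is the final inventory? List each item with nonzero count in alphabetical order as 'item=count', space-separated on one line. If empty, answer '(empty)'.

After 1 (gather 3 silk): silk=3
After 2 (craft sword): sword=4
After 3 (gather 3 rubber): rubber=3 sword=4
After 4 (craft cart): cart=2 sword=2

Answer: cart=2 sword=2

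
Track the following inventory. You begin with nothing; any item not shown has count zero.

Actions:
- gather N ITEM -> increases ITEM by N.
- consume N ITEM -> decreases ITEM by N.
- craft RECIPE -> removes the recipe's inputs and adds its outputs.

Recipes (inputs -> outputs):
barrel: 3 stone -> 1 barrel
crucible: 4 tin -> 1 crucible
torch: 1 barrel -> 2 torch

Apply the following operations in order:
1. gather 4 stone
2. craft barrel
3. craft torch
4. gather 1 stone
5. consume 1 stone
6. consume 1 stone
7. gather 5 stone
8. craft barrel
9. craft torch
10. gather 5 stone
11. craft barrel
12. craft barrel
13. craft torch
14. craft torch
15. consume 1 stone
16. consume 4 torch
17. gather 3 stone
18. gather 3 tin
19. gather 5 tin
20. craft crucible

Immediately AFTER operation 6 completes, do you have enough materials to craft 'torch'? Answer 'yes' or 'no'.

Answer: no

Derivation:
After 1 (gather 4 stone): stone=4
After 2 (craft barrel): barrel=1 stone=1
After 3 (craft torch): stone=1 torch=2
After 4 (gather 1 stone): stone=2 torch=2
After 5 (consume 1 stone): stone=1 torch=2
After 6 (consume 1 stone): torch=2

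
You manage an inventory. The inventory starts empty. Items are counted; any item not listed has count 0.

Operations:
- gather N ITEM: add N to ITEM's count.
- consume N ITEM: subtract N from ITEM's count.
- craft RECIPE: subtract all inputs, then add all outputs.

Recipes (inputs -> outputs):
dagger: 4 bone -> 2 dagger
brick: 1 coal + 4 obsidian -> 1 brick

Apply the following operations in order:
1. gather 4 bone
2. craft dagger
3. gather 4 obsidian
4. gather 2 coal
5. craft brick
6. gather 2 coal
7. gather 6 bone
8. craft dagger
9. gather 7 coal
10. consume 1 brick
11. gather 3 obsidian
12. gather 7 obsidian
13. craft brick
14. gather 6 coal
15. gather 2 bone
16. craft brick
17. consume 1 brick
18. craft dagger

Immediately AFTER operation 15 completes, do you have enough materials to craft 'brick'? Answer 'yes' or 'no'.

Answer: yes

Derivation:
After 1 (gather 4 bone): bone=4
After 2 (craft dagger): dagger=2
After 3 (gather 4 obsidian): dagger=2 obsidian=4
After 4 (gather 2 coal): coal=2 dagger=2 obsidian=4
After 5 (craft brick): brick=1 coal=1 dagger=2
After 6 (gather 2 coal): brick=1 coal=3 dagger=2
After 7 (gather 6 bone): bone=6 brick=1 coal=3 dagger=2
After 8 (craft dagger): bone=2 brick=1 coal=3 dagger=4
After 9 (gather 7 coal): bone=2 brick=1 coal=10 dagger=4
After 10 (consume 1 brick): bone=2 coal=10 dagger=4
After 11 (gather 3 obsidian): bone=2 coal=10 dagger=4 obsidian=3
After 12 (gather 7 obsidian): bone=2 coal=10 dagger=4 obsidian=10
After 13 (craft brick): bone=2 brick=1 coal=9 dagger=4 obsidian=6
After 14 (gather 6 coal): bone=2 brick=1 coal=15 dagger=4 obsidian=6
After 15 (gather 2 bone): bone=4 brick=1 coal=15 dagger=4 obsidian=6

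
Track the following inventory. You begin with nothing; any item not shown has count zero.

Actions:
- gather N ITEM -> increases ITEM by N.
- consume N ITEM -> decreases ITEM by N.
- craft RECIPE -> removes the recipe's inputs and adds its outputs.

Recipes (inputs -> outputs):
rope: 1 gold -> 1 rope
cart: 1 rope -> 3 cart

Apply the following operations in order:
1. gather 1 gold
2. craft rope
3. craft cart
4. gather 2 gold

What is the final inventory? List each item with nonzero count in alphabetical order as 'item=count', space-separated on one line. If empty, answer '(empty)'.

After 1 (gather 1 gold): gold=1
After 2 (craft rope): rope=1
After 3 (craft cart): cart=3
After 4 (gather 2 gold): cart=3 gold=2

Answer: cart=3 gold=2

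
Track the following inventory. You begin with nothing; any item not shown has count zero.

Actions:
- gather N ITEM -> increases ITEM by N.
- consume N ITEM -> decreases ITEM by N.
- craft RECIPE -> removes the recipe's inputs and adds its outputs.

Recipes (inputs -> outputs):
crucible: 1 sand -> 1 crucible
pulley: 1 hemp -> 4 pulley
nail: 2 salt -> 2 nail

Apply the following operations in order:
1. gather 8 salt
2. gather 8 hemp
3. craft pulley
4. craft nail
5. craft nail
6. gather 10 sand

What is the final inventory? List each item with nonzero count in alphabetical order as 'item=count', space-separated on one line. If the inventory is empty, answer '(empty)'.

Answer: hemp=7 nail=4 pulley=4 salt=4 sand=10

Derivation:
After 1 (gather 8 salt): salt=8
After 2 (gather 8 hemp): hemp=8 salt=8
After 3 (craft pulley): hemp=7 pulley=4 salt=8
After 4 (craft nail): hemp=7 nail=2 pulley=4 salt=6
After 5 (craft nail): hemp=7 nail=4 pulley=4 salt=4
After 6 (gather 10 sand): hemp=7 nail=4 pulley=4 salt=4 sand=10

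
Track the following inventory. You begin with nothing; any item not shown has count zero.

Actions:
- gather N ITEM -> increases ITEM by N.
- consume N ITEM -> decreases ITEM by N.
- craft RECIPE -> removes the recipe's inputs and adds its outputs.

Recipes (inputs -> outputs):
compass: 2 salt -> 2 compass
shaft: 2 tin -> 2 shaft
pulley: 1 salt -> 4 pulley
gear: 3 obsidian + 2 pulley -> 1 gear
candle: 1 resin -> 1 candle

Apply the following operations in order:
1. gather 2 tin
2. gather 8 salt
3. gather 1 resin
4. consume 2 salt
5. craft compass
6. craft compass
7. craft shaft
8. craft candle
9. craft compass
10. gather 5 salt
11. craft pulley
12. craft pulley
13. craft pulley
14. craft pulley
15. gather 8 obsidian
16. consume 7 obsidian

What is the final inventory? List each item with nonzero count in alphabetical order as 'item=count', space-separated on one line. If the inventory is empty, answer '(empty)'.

Answer: candle=1 compass=6 obsidian=1 pulley=16 salt=1 shaft=2

Derivation:
After 1 (gather 2 tin): tin=2
After 2 (gather 8 salt): salt=8 tin=2
After 3 (gather 1 resin): resin=1 salt=8 tin=2
After 4 (consume 2 salt): resin=1 salt=6 tin=2
After 5 (craft compass): compass=2 resin=1 salt=4 tin=2
After 6 (craft compass): compass=4 resin=1 salt=2 tin=2
After 7 (craft shaft): compass=4 resin=1 salt=2 shaft=2
After 8 (craft candle): candle=1 compass=4 salt=2 shaft=2
After 9 (craft compass): candle=1 compass=6 shaft=2
After 10 (gather 5 salt): candle=1 compass=6 salt=5 shaft=2
After 11 (craft pulley): candle=1 compass=6 pulley=4 salt=4 shaft=2
After 12 (craft pulley): candle=1 compass=6 pulley=8 salt=3 shaft=2
After 13 (craft pulley): candle=1 compass=6 pulley=12 salt=2 shaft=2
After 14 (craft pulley): candle=1 compass=6 pulley=16 salt=1 shaft=2
After 15 (gather 8 obsidian): candle=1 compass=6 obsidian=8 pulley=16 salt=1 shaft=2
After 16 (consume 7 obsidian): candle=1 compass=6 obsidian=1 pulley=16 salt=1 shaft=2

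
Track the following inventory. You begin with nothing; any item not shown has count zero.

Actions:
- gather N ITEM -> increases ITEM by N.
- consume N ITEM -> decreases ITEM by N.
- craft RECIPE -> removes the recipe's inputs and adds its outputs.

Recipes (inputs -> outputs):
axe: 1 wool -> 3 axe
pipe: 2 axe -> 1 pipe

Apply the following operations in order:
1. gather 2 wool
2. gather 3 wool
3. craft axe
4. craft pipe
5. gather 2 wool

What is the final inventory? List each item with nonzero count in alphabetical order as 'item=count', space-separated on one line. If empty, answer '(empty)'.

After 1 (gather 2 wool): wool=2
After 2 (gather 3 wool): wool=5
After 3 (craft axe): axe=3 wool=4
After 4 (craft pipe): axe=1 pipe=1 wool=4
After 5 (gather 2 wool): axe=1 pipe=1 wool=6

Answer: axe=1 pipe=1 wool=6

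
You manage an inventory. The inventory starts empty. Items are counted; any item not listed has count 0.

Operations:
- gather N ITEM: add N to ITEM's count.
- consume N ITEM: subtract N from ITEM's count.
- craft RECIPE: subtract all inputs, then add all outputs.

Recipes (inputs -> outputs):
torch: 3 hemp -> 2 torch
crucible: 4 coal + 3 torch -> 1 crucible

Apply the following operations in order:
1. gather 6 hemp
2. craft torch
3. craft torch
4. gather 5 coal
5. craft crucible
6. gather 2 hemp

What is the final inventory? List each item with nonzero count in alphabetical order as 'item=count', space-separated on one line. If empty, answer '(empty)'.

Answer: coal=1 crucible=1 hemp=2 torch=1

Derivation:
After 1 (gather 6 hemp): hemp=6
After 2 (craft torch): hemp=3 torch=2
After 3 (craft torch): torch=4
After 4 (gather 5 coal): coal=5 torch=4
After 5 (craft crucible): coal=1 crucible=1 torch=1
After 6 (gather 2 hemp): coal=1 crucible=1 hemp=2 torch=1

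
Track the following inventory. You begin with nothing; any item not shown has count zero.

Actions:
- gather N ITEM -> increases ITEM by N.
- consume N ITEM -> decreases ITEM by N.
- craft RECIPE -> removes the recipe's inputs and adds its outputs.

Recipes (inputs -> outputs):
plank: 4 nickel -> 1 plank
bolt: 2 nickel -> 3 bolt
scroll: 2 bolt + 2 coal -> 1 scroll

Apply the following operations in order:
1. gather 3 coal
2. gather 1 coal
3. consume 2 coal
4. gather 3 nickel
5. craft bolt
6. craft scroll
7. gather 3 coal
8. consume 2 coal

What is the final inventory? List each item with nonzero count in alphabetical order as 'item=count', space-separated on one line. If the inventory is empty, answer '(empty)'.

Answer: bolt=1 coal=1 nickel=1 scroll=1

Derivation:
After 1 (gather 3 coal): coal=3
After 2 (gather 1 coal): coal=4
After 3 (consume 2 coal): coal=2
After 4 (gather 3 nickel): coal=2 nickel=3
After 5 (craft bolt): bolt=3 coal=2 nickel=1
After 6 (craft scroll): bolt=1 nickel=1 scroll=1
After 7 (gather 3 coal): bolt=1 coal=3 nickel=1 scroll=1
After 8 (consume 2 coal): bolt=1 coal=1 nickel=1 scroll=1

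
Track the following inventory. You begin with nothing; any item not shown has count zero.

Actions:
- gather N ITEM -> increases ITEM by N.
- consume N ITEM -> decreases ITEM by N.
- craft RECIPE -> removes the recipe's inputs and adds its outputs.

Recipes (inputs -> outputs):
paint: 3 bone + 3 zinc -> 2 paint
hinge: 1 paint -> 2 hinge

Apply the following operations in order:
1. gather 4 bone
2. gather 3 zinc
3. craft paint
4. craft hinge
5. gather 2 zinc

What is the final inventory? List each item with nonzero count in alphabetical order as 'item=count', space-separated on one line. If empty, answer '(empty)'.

Answer: bone=1 hinge=2 paint=1 zinc=2

Derivation:
After 1 (gather 4 bone): bone=4
After 2 (gather 3 zinc): bone=4 zinc=3
After 3 (craft paint): bone=1 paint=2
After 4 (craft hinge): bone=1 hinge=2 paint=1
After 5 (gather 2 zinc): bone=1 hinge=2 paint=1 zinc=2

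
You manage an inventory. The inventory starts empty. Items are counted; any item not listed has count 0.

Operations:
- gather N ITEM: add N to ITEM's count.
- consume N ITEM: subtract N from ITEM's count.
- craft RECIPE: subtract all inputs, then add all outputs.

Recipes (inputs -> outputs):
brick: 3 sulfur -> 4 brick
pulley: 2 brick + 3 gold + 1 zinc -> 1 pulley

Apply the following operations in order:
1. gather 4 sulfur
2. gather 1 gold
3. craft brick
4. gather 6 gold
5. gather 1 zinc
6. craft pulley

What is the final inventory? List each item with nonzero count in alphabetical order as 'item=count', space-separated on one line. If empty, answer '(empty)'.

After 1 (gather 4 sulfur): sulfur=4
After 2 (gather 1 gold): gold=1 sulfur=4
After 3 (craft brick): brick=4 gold=1 sulfur=1
After 4 (gather 6 gold): brick=4 gold=7 sulfur=1
After 5 (gather 1 zinc): brick=4 gold=7 sulfur=1 zinc=1
After 6 (craft pulley): brick=2 gold=4 pulley=1 sulfur=1

Answer: brick=2 gold=4 pulley=1 sulfur=1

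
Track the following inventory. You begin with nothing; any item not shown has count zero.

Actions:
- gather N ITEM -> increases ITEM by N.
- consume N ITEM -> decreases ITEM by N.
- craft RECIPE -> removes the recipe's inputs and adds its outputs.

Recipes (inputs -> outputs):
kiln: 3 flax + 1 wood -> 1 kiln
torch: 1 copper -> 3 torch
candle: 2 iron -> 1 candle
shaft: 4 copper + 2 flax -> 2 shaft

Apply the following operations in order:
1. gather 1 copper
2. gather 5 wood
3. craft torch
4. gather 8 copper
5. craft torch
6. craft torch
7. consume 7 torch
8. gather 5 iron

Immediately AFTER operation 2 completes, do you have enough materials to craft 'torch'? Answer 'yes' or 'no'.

Answer: yes

Derivation:
After 1 (gather 1 copper): copper=1
After 2 (gather 5 wood): copper=1 wood=5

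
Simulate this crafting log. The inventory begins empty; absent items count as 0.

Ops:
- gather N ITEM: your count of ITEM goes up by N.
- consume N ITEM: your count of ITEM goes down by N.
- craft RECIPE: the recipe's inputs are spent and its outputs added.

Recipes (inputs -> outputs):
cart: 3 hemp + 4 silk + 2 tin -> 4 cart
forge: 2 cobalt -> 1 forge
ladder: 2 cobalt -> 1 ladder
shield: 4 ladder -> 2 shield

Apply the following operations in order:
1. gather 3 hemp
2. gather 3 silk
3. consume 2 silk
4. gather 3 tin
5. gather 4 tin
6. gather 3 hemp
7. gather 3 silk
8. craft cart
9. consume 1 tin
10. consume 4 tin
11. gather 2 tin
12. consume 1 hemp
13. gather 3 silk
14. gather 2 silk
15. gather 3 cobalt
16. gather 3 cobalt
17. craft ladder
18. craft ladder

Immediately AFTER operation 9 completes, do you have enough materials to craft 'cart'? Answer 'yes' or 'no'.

After 1 (gather 3 hemp): hemp=3
After 2 (gather 3 silk): hemp=3 silk=3
After 3 (consume 2 silk): hemp=3 silk=1
After 4 (gather 3 tin): hemp=3 silk=1 tin=3
After 5 (gather 4 tin): hemp=3 silk=1 tin=7
After 6 (gather 3 hemp): hemp=6 silk=1 tin=7
After 7 (gather 3 silk): hemp=6 silk=4 tin=7
After 8 (craft cart): cart=4 hemp=3 tin=5
After 9 (consume 1 tin): cart=4 hemp=3 tin=4

Answer: no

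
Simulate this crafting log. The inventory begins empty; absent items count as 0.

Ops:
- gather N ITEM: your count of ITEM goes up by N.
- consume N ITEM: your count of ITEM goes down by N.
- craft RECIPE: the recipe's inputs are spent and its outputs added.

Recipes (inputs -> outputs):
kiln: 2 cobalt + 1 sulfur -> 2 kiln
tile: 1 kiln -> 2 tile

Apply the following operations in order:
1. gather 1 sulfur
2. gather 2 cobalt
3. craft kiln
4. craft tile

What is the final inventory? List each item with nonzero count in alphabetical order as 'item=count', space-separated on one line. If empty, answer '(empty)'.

Answer: kiln=1 tile=2

Derivation:
After 1 (gather 1 sulfur): sulfur=1
After 2 (gather 2 cobalt): cobalt=2 sulfur=1
After 3 (craft kiln): kiln=2
After 4 (craft tile): kiln=1 tile=2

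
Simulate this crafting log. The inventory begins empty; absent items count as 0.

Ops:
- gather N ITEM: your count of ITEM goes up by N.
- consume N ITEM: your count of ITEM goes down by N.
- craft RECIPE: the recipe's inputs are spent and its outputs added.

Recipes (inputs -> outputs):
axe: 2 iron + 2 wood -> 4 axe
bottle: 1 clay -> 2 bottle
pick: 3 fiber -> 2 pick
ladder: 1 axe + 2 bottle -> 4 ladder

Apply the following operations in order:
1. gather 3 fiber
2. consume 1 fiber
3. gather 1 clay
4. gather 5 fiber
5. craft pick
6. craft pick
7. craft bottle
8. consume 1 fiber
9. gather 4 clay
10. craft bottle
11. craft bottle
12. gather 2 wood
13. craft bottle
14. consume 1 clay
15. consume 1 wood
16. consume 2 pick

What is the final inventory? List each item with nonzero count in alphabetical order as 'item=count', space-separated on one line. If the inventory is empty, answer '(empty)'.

After 1 (gather 3 fiber): fiber=3
After 2 (consume 1 fiber): fiber=2
After 3 (gather 1 clay): clay=1 fiber=2
After 4 (gather 5 fiber): clay=1 fiber=7
After 5 (craft pick): clay=1 fiber=4 pick=2
After 6 (craft pick): clay=1 fiber=1 pick=4
After 7 (craft bottle): bottle=2 fiber=1 pick=4
After 8 (consume 1 fiber): bottle=2 pick=4
After 9 (gather 4 clay): bottle=2 clay=4 pick=4
After 10 (craft bottle): bottle=4 clay=3 pick=4
After 11 (craft bottle): bottle=6 clay=2 pick=4
After 12 (gather 2 wood): bottle=6 clay=2 pick=4 wood=2
After 13 (craft bottle): bottle=8 clay=1 pick=4 wood=2
After 14 (consume 1 clay): bottle=8 pick=4 wood=2
After 15 (consume 1 wood): bottle=8 pick=4 wood=1
After 16 (consume 2 pick): bottle=8 pick=2 wood=1

Answer: bottle=8 pick=2 wood=1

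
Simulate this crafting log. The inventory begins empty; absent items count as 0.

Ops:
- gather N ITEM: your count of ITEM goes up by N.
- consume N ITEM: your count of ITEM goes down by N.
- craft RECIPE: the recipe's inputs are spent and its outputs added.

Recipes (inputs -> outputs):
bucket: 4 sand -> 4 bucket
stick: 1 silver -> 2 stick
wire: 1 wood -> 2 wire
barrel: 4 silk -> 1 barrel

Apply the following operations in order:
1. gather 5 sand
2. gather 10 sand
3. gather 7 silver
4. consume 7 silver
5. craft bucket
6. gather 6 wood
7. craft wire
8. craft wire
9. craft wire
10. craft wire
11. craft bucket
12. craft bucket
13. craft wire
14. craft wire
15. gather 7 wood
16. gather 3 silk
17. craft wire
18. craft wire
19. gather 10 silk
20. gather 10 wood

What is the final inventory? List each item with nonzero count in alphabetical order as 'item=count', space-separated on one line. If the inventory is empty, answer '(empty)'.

Answer: bucket=12 sand=3 silk=13 wire=16 wood=15

Derivation:
After 1 (gather 5 sand): sand=5
After 2 (gather 10 sand): sand=15
After 3 (gather 7 silver): sand=15 silver=7
After 4 (consume 7 silver): sand=15
After 5 (craft bucket): bucket=4 sand=11
After 6 (gather 6 wood): bucket=4 sand=11 wood=6
After 7 (craft wire): bucket=4 sand=11 wire=2 wood=5
After 8 (craft wire): bucket=4 sand=11 wire=4 wood=4
After 9 (craft wire): bucket=4 sand=11 wire=6 wood=3
After 10 (craft wire): bucket=4 sand=11 wire=8 wood=2
After 11 (craft bucket): bucket=8 sand=7 wire=8 wood=2
After 12 (craft bucket): bucket=12 sand=3 wire=8 wood=2
After 13 (craft wire): bucket=12 sand=3 wire=10 wood=1
After 14 (craft wire): bucket=12 sand=3 wire=12
After 15 (gather 7 wood): bucket=12 sand=3 wire=12 wood=7
After 16 (gather 3 silk): bucket=12 sand=3 silk=3 wire=12 wood=7
After 17 (craft wire): bucket=12 sand=3 silk=3 wire=14 wood=6
After 18 (craft wire): bucket=12 sand=3 silk=3 wire=16 wood=5
After 19 (gather 10 silk): bucket=12 sand=3 silk=13 wire=16 wood=5
After 20 (gather 10 wood): bucket=12 sand=3 silk=13 wire=16 wood=15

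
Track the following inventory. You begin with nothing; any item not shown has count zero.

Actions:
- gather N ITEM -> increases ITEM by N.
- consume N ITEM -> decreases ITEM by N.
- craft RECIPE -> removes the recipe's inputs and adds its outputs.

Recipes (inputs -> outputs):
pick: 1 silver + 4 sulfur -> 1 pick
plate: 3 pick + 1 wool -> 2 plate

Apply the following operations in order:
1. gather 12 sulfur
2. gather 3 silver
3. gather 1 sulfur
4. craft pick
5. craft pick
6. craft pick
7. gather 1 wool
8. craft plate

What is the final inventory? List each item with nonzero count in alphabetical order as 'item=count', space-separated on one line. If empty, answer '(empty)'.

After 1 (gather 12 sulfur): sulfur=12
After 2 (gather 3 silver): silver=3 sulfur=12
After 3 (gather 1 sulfur): silver=3 sulfur=13
After 4 (craft pick): pick=1 silver=2 sulfur=9
After 5 (craft pick): pick=2 silver=1 sulfur=5
After 6 (craft pick): pick=3 sulfur=1
After 7 (gather 1 wool): pick=3 sulfur=1 wool=1
After 8 (craft plate): plate=2 sulfur=1

Answer: plate=2 sulfur=1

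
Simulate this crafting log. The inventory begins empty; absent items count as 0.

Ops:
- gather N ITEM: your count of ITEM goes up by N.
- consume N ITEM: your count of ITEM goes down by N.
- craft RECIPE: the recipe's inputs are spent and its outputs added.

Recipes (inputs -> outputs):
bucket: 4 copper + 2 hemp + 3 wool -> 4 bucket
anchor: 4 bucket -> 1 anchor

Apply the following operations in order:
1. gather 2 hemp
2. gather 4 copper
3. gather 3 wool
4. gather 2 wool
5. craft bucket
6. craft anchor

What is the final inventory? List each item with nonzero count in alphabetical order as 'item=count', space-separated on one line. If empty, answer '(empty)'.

After 1 (gather 2 hemp): hemp=2
After 2 (gather 4 copper): copper=4 hemp=2
After 3 (gather 3 wool): copper=4 hemp=2 wool=3
After 4 (gather 2 wool): copper=4 hemp=2 wool=5
After 5 (craft bucket): bucket=4 wool=2
After 6 (craft anchor): anchor=1 wool=2

Answer: anchor=1 wool=2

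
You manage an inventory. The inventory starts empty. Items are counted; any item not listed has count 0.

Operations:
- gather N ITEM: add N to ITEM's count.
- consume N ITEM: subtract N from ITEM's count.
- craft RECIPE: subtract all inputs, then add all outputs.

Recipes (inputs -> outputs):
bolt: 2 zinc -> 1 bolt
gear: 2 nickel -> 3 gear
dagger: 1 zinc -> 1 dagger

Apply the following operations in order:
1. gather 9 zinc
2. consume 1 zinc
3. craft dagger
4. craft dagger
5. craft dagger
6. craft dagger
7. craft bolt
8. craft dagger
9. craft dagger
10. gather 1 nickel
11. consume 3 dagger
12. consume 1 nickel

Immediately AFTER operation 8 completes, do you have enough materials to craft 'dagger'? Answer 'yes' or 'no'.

After 1 (gather 9 zinc): zinc=9
After 2 (consume 1 zinc): zinc=8
After 3 (craft dagger): dagger=1 zinc=7
After 4 (craft dagger): dagger=2 zinc=6
After 5 (craft dagger): dagger=3 zinc=5
After 6 (craft dagger): dagger=4 zinc=4
After 7 (craft bolt): bolt=1 dagger=4 zinc=2
After 8 (craft dagger): bolt=1 dagger=5 zinc=1

Answer: yes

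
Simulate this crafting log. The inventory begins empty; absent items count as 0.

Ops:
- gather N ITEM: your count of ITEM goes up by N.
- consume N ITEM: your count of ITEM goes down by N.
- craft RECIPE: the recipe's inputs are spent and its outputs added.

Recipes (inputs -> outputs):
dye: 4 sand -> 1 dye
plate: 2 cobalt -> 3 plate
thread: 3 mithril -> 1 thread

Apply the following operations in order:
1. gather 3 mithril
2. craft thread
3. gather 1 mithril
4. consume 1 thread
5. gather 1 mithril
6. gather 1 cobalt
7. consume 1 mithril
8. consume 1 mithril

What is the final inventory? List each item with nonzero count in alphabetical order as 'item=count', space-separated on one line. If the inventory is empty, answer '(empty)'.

Answer: cobalt=1

Derivation:
After 1 (gather 3 mithril): mithril=3
After 2 (craft thread): thread=1
After 3 (gather 1 mithril): mithril=1 thread=1
After 4 (consume 1 thread): mithril=1
After 5 (gather 1 mithril): mithril=2
After 6 (gather 1 cobalt): cobalt=1 mithril=2
After 7 (consume 1 mithril): cobalt=1 mithril=1
After 8 (consume 1 mithril): cobalt=1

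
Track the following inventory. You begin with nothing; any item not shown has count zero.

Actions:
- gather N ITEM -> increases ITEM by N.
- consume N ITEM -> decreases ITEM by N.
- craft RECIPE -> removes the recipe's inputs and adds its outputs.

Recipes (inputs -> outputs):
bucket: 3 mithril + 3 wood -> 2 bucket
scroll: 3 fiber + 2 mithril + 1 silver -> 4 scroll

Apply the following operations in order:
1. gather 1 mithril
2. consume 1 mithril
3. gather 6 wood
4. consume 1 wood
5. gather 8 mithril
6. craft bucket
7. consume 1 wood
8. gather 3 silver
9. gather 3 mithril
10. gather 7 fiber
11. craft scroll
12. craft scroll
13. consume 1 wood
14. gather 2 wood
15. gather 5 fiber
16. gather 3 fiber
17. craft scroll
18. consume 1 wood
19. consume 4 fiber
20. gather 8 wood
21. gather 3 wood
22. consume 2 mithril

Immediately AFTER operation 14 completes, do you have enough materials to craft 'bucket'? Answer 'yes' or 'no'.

After 1 (gather 1 mithril): mithril=1
After 2 (consume 1 mithril): (empty)
After 3 (gather 6 wood): wood=6
After 4 (consume 1 wood): wood=5
After 5 (gather 8 mithril): mithril=8 wood=5
After 6 (craft bucket): bucket=2 mithril=5 wood=2
After 7 (consume 1 wood): bucket=2 mithril=5 wood=1
After 8 (gather 3 silver): bucket=2 mithril=5 silver=3 wood=1
After 9 (gather 3 mithril): bucket=2 mithril=8 silver=3 wood=1
After 10 (gather 7 fiber): bucket=2 fiber=7 mithril=8 silver=3 wood=1
After 11 (craft scroll): bucket=2 fiber=4 mithril=6 scroll=4 silver=2 wood=1
After 12 (craft scroll): bucket=2 fiber=1 mithril=4 scroll=8 silver=1 wood=1
After 13 (consume 1 wood): bucket=2 fiber=1 mithril=4 scroll=8 silver=1
After 14 (gather 2 wood): bucket=2 fiber=1 mithril=4 scroll=8 silver=1 wood=2

Answer: no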